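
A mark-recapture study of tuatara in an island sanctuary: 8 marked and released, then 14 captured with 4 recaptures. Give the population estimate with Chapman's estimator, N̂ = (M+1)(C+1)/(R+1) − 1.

N = 26

N̂ = (8+1)(14+1)/(4+1) − 1 = 9·15/5 − 1
= 135/5 − 1 = 27 − 1 = 26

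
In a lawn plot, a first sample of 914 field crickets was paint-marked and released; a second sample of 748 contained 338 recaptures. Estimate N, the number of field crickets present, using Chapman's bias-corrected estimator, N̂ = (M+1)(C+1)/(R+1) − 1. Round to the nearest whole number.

N ≈ 2021

N̂ = (914+1)(748+1)/(338+1) − 1 = 915·749/339 − 1
= 685335/339 − 1 ≈ 2021.6 − 1 ≈ 2020.6 → 2021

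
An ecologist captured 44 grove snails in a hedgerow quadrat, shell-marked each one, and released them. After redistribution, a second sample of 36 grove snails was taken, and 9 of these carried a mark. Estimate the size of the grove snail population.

N = 176

If marked individuals mix randomly, R/C ≈ M/N, giving N ≈ M·C/R.
N = (44 × 36) / 9 = 1584 / 9 = 176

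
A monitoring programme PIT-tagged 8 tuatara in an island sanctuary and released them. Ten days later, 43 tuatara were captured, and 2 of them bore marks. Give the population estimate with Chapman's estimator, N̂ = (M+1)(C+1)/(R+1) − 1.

N = 131

N̂ = (8+1)(43+1)/(2+1) − 1 = 9·44/3 − 1
= 396/3 − 1 = 132 − 1 = 131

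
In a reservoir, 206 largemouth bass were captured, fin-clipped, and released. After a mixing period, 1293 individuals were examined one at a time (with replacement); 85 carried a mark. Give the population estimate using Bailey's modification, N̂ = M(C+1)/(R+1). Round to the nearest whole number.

N̂ = 206·(1293+1)/(85+1) = 206·1294/86 = 266564/86 ≈ 3099.6 → 3100

N ≈ 3100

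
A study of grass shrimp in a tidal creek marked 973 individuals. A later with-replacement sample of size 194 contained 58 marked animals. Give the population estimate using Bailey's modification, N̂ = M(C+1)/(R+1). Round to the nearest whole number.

N ≈ 3216

N̂ = 973·(194+1)/(58+1) = 973·195/59 = 189735/59 ≈ 3215.8 → 3216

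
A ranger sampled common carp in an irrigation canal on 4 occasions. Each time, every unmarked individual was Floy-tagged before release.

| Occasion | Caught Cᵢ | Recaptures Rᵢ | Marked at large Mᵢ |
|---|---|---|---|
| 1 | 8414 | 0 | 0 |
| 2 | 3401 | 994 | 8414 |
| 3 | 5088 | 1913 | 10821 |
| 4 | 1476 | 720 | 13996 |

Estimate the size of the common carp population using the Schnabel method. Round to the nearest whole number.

Σ MᵢCᵢ = 0·8414 + 8414·3401 + 10821·5088 + 13996·1476 = 0 + 28616014 + 55057248 + 20658096 = 104331358
Σ Rᵢ = 0 + 994 + 1913 + 720 = 3627
N̂ = 104331358 / 3627 ≈ 28765.2 → 28765

N ≈ 28,765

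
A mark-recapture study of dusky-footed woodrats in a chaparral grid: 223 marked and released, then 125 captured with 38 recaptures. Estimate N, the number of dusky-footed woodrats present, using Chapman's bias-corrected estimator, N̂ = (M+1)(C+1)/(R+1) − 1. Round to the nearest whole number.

N ≈ 723

N̂ = (223+1)(125+1)/(38+1) − 1 = 224·126/39 − 1
= 28224/39 − 1 ≈ 723.7 − 1 ≈ 722.7 → 723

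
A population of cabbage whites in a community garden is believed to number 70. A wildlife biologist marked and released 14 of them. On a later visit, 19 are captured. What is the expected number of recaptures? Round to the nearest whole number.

The marked fraction of the population is 14/70, so in a sample of 19 expect C·(M/N) marked.
E[R] = 14 × 19 / 70 = 266 / 70 ≈ 3.8 → 4

expected recaptures ≈ 4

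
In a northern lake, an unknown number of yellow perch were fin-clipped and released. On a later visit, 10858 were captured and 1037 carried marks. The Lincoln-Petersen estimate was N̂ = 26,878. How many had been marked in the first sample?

M = 2567

From N = M·C/R: M = N·R / C = 26878·1037 / 10858 = 27872486 / 10858 = 2567.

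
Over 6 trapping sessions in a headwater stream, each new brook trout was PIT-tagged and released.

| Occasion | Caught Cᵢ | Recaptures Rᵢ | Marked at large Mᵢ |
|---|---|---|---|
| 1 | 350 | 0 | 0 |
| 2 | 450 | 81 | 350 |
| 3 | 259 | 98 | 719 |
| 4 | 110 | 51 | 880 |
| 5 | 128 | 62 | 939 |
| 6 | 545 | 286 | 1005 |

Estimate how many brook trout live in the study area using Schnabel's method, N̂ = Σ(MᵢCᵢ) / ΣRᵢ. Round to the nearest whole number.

Σ MᵢCᵢ = 0·350 + 350·450 + 719·259 + 880·110 + 939·128 + 1005·545 = 0 + 157500 + 186221 + 96800 + 120192 + 547725 = 1108438
Σ Rᵢ = 0 + 81 + 98 + 51 + 62 + 286 = 578
N̂ = 1108438 / 578 ≈ 1917.7 → 1918

N ≈ 1918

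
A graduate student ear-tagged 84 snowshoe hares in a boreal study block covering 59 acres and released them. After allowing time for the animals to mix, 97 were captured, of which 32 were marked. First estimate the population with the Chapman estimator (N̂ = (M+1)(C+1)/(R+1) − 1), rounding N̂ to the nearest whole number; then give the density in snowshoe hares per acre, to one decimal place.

density ≈ 4.3 snowshoe hares per acre

N̂ = 85·98/33 − 1 = 8330/33 − 1 ≈ 251.4 → 251
Density = N̂ / area = 251 / 59 ≈ 4.25 → 4.3 per acre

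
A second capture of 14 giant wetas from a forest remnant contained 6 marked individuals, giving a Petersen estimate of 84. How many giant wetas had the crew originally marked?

From N = M·C/R: M = N·R / C = 84·6 / 14 = 504 / 14 = 36.

M = 36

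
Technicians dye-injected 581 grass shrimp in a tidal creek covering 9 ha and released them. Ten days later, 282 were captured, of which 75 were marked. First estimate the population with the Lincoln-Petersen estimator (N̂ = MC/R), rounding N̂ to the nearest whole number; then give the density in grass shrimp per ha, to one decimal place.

N̂ = 581·282/75 = 163842/75 ≈ 2184.6 → 2185
Density = N̂ / area = 2185 / 9 ≈ 242.78 → 242.8 per ha

density ≈ 242.8 grass shrimp per ha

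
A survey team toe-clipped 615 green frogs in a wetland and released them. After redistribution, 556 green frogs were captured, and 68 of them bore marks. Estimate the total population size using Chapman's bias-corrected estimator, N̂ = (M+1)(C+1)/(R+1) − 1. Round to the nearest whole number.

N̂ = (615+1)(556+1)/(68+1) − 1 = 616·557/69 − 1
= 343112/69 − 1 ≈ 4972.6 − 1 ≈ 4971.6 → 4972

N ≈ 4972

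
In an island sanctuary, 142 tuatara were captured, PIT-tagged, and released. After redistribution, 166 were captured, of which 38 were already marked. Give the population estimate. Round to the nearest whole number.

N ≈ 620

The marked fraction in the recapture sample should equal the marked fraction in the population: 38/166 = 142/N.
N = (142 × 166) / 38 = 23572 / 38 ≈ 620.3 → 620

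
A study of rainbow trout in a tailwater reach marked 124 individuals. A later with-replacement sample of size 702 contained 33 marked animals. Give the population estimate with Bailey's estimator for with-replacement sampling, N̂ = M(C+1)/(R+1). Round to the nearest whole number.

N ≈ 2564

N̂ = 124·(702+1)/(33+1) = 124·703/34 = 87172/34 ≈ 2563.9 → 2564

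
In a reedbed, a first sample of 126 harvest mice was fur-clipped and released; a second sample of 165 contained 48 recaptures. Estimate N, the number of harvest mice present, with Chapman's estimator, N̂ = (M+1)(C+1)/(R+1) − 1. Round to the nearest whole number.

N ≈ 429

N̂ = (126+1)(165+1)/(48+1) − 1 = 127·166/49 − 1
= 21082/49 − 1 ≈ 430.2 − 1 ≈ 429.2 → 429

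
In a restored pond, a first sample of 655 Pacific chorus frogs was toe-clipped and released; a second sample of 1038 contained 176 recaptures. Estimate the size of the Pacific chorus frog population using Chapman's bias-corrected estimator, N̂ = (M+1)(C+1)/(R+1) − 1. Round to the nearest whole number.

N ≈ 3850

N̂ = (655+1)(1038+1)/(176+1) − 1 = 656·1039/177 − 1
= 681584/177 − 1 ≈ 3850.8 − 1 ≈ 3849.8 → 3850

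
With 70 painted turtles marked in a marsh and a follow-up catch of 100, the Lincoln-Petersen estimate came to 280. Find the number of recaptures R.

R = 25

From N = M·C/R: R = M·C / N = 70·100 / 280 = 7000 / 280 = 25.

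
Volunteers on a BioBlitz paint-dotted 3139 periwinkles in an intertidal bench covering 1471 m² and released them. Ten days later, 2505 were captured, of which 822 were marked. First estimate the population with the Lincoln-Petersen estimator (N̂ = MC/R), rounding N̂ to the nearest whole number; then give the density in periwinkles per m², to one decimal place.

N̂ = 3139·2505/822 = 7863195/822 ≈ 9565.9 → 9566
Density = N̂ / area = 9566 / 1471 ≈ 6.50 → 6.5 per m²

density ≈ 6.5 periwinkles per m²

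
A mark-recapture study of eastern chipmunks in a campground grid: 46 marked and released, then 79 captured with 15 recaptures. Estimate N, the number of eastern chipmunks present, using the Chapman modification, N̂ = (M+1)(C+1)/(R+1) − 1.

N̂ = (46+1)(79+1)/(15+1) − 1 = 47·80/16 − 1
= 3760/16 − 1 = 235 − 1 = 234

N = 234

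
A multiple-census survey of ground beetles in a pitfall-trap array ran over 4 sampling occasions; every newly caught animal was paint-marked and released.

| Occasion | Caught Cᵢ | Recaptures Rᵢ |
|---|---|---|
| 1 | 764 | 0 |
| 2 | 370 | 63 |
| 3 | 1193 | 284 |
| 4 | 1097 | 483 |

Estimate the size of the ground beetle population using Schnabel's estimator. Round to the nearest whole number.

N ≈ 4497

Marked at large before each occasion: Mᵢ = Σⱼ<ᵢ (Cⱼ − Rⱼ) → M1=0, M2=764, M3=1071, M4=1980
Σ MᵢCᵢ = 0·764 + 764·370 + 1071·1193 + 1980·1097 = 0 + 282680 + 1277703 + 2172060 = 3732443
Σ Rᵢ = 0 + 63 + 284 + 483 = 830
N̂ = 3732443 / 830 ≈ 4496.9 → 4497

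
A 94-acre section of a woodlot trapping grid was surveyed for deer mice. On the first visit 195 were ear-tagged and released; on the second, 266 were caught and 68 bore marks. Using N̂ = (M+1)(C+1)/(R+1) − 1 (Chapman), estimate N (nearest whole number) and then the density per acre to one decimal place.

N̂ = 196·267/69 − 1 = 52332/69 − 1 ≈ 757.4 → 757
Density = N̂ / area = 757 / 94 ≈ 8.05 → 8.1 per acre

density ≈ 8.1 deer mice per acre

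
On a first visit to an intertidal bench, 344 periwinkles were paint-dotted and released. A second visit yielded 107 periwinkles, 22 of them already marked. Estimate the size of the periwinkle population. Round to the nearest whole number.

N ≈ 1673

N = (344 × 107) / 22 = 36808 / 22 ≈ 1673.1 → 1673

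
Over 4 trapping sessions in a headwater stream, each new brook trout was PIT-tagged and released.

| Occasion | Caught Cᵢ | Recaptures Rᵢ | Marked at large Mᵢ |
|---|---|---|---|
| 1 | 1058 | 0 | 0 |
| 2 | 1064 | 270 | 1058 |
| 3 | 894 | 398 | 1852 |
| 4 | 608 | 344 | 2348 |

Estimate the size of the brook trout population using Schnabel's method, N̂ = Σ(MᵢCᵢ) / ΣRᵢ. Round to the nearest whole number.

Σ MᵢCᵢ = 0·1058 + 1058·1064 + 1852·894 + 2348·608 = 0 + 1125712 + 1655688 + 1427584 = 4208984
Σ Rᵢ = 0 + 270 + 398 + 344 = 1012
N̂ = 4208984 / 1012 ≈ 4159.1 → 4159

N ≈ 4159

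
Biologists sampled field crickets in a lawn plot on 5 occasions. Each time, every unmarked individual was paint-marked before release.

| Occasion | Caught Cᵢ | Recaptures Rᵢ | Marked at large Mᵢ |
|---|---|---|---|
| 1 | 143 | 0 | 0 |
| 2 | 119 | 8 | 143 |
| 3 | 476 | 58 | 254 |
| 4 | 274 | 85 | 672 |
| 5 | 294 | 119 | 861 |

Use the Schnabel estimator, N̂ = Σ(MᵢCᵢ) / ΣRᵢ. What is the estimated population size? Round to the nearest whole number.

Σ MᵢCᵢ = 0·143 + 143·119 + 254·476 + 672·274 + 861·294 = 0 + 17017 + 120904 + 184128 + 253134 = 575183
Σ Rᵢ = 0 + 8 + 58 + 85 + 119 = 270
N̂ = 575183 / 270 ≈ 2130.3 → 2130

N ≈ 2130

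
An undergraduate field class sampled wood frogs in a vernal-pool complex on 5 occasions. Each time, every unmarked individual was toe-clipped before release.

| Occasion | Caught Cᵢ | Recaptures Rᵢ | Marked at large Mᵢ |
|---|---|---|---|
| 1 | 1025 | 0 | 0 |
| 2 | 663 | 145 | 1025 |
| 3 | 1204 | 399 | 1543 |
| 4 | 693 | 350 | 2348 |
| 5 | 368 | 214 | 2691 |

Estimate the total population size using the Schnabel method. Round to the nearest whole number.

N ≈ 4652

Σ MᵢCᵢ = 0·1025 + 1025·663 + 1543·1204 + 2348·693 + 2691·368 = 0 + 679575 + 1857772 + 1627164 + 990288 = 5154799
Σ Rᵢ = 0 + 145 + 399 + 350 + 214 = 1108
N̂ = 5154799 / 1108 ≈ 4652.3 → 4652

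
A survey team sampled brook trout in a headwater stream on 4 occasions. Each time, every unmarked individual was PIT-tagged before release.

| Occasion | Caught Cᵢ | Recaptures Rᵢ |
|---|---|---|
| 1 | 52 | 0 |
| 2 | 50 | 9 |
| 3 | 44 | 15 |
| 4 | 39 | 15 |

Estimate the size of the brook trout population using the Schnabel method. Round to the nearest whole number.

N ≈ 294

Marked at large before each occasion: Mᵢ = Σⱼ<ᵢ (Cⱼ − Rⱼ) → M1=0, M2=52, M3=93, M4=122
Σ MᵢCᵢ = 0·52 + 52·50 + 93·44 + 122·39 = 0 + 2600 + 4092 + 4758 = 11450
Σ Rᵢ = 0 + 9 + 15 + 15 = 39
N̂ = 11450 / 39 ≈ 293.6 → 294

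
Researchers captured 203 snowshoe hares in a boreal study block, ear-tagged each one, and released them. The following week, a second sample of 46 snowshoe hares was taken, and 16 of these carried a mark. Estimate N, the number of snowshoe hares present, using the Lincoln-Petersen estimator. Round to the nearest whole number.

N ≈ 584

Lincoln-Petersen assumes M/N = R/C, so N = M·C / R.
N = (203 × 46) / 16 = 9338 / 16 ≈ 583.6 → 584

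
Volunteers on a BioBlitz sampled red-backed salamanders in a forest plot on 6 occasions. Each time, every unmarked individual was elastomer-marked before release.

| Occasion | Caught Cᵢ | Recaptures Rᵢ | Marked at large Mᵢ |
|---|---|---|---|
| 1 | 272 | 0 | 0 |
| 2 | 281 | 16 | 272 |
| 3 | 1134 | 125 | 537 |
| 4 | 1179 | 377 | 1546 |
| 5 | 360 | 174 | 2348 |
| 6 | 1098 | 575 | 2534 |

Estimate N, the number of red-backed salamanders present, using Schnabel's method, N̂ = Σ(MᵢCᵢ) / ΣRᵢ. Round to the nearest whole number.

N ≈ 4843

Σ MᵢCᵢ = 0·272 + 272·281 + 537·1134 + 1546·1179 + 2348·360 + 2534·1098 = 0 + 76432 + 608958 + 1822734 + 845280 + 2782332 = 6135736
Σ Rᵢ = 0 + 16 + 125 + 377 + 174 + 575 = 1267
N̂ = 6135736 / 1267 ≈ 4842.7 → 4843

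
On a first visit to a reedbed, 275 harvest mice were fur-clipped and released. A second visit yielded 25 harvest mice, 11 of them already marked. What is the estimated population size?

N = 625

N = (275 × 25) / 11 = 6875 / 11 = 625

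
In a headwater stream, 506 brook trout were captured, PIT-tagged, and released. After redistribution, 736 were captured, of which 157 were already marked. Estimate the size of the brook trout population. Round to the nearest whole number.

If marked individuals mix randomly, R/C ≈ M/N, giving N ≈ M·C/R.
N = (506 × 736) / 157 = 372416 / 157 ≈ 2372.1 → 2372

N ≈ 2372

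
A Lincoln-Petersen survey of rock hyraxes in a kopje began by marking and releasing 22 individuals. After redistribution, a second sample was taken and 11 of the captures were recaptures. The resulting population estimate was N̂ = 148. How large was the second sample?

From N = M·C/R: C = N·R / M = 148·11 / 22 = 1628 / 22 = 74.

C = 74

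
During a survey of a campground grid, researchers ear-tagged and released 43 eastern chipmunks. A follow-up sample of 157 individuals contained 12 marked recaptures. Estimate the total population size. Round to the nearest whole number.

Lincoln-Petersen assumes M/N = R/C, so N = M·C / R.
N = (43 × 157) / 12 = 6751 / 12 ≈ 562.6 → 563

N ≈ 563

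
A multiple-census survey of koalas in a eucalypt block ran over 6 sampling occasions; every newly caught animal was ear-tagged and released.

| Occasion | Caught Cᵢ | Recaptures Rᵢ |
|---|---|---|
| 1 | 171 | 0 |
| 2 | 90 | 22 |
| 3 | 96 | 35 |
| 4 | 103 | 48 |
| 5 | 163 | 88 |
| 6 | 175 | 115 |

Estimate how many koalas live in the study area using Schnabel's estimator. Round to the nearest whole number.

N ≈ 657

Marked at large before each occasion: Mᵢ = Σⱼ<ᵢ (Cⱼ − Rⱼ) → M1=0, M2=171, M3=239, M4=300, M5=355, M6=430
Σ MᵢCᵢ = 0·171 + 171·90 + 239·96 + 300·103 + 355·163 + 430·175 = 0 + 15390 + 22944 + 30900 + 57865 + 75250 = 202349
Σ Rᵢ = 0 + 22 + 35 + 48 + 88 + 115 = 308
N̂ = 202349 / 308 ≈ 657.0 → 657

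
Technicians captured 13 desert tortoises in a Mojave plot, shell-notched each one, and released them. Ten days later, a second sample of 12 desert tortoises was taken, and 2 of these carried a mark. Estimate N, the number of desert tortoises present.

N = (13 × 12) / 2 = 156 / 2 = 78

N = 78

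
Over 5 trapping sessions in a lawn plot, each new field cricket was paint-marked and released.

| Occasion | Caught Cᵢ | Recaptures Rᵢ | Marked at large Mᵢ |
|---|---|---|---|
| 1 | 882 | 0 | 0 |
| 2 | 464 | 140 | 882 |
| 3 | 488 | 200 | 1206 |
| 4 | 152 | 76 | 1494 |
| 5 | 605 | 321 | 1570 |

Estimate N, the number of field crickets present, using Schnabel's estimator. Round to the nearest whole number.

N ≈ 2951

Σ MᵢCᵢ = 0·882 + 882·464 + 1206·488 + 1494·152 + 1570·605 = 0 + 409248 + 588528 + 227088 + 949850 = 2174714
Σ Rᵢ = 0 + 140 + 200 + 76 + 321 = 737
N̂ = 2174714 / 737 ≈ 2950.8 → 2951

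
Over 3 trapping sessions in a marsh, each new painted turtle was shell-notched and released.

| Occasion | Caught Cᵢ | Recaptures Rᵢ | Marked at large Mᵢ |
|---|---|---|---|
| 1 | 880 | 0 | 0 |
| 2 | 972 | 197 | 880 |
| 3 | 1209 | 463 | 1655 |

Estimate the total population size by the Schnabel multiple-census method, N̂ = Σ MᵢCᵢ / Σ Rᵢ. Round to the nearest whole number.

N ≈ 4328

Σ MᵢCᵢ = 0·880 + 880·972 + 1655·1209 = 0 + 855360 + 2000895 = 2856255
Σ Rᵢ = 0 + 197 + 463 = 660
N̂ = 2856255 / 660 ≈ 4327.7 → 4328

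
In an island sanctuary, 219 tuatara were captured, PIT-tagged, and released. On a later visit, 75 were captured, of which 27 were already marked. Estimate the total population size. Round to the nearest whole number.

N ≈ 608

N = (219 × 75) / 27 = 16425 / 27 ≈ 608.3 → 608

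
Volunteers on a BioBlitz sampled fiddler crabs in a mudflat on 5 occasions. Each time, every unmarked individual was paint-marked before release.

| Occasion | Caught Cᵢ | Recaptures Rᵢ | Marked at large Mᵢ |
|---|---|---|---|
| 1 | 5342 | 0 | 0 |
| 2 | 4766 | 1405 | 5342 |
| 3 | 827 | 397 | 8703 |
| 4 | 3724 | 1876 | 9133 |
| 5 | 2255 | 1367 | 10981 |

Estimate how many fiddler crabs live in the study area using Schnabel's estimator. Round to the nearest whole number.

Σ MᵢCᵢ = 0·5342 + 5342·4766 + 8703·827 + 9133·3724 + 10981·2255 = 0 + 25459972 + 7197381 + 34011292 + 24762155 = 91430800
Σ Rᵢ = 0 + 1405 + 397 + 1876 + 1367 = 5045
N̂ = 91430800 / 5045 ≈ 18123.1 → 18123

N ≈ 18,123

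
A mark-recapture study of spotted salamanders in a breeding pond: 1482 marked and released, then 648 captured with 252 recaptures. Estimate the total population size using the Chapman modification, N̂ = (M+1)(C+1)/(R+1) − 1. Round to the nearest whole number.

N̂ = (1482+1)(648+1)/(252+1) − 1 = 1483·649/253 − 1
= 962467/253 − 1 ≈ 3804.2 − 1 ≈ 3803.2 → 3803

N ≈ 3803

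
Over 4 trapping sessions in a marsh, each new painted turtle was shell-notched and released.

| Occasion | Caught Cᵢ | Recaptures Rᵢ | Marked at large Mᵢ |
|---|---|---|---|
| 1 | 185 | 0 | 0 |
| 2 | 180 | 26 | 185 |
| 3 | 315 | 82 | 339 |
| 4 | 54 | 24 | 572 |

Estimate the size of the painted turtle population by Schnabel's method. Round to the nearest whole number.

N ≈ 1295

Σ MᵢCᵢ = 0·185 + 185·180 + 339·315 + 572·54 = 0 + 33300 + 106785 + 30888 = 170973
Σ Rᵢ = 0 + 26 + 82 + 24 = 132
N̂ = 170973 / 132 ≈ 1295.2 → 1295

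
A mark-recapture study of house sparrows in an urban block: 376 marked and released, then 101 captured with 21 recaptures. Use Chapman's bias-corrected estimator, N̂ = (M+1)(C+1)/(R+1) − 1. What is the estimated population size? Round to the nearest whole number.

N̂ = (376+1)(101+1)/(21+1) − 1 = 377·102/22 − 1
= 38454/22 − 1 ≈ 1747.9 − 1 ≈ 1746.9 → 1747

N ≈ 1747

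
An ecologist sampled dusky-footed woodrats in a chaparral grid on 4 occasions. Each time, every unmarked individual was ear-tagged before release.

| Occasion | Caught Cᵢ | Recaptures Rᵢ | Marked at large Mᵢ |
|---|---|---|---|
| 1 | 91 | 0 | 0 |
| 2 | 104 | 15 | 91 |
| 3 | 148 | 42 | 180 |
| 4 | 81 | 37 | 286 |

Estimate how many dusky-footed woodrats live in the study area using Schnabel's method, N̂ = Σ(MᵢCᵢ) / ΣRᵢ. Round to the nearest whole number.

Σ MᵢCᵢ = 0·91 + 91·104 + 180·148 + 286·81 = 0 + 9464 + 26640 + 23166 = 59270
Σ Rᵢ = 0 + 15 + 42 + 37 = 94
N̂ = 59270 / 94 ≈ 630.5 → 631

N ≈ 631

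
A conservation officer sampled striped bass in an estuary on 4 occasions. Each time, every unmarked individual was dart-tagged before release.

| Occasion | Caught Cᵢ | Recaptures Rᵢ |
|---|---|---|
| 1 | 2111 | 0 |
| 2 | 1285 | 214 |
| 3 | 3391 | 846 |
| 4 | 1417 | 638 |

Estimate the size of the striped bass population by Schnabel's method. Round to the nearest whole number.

Marked at large before each occasion: Mᵢ = Σⱼ<ᵢ (Cⱼ − Rⱼ) → M1=0, M2=2111, M3=3182, M4=5727
Σ MᵢCᵢ = 0·2111 + 2111·1285 + 3182·3391 + 5727·1417 = 0 + 2712635 + 10790162 + 8115159 = 21617956
Σ Rᵢ = 0 + 214 + 846 + 638 = 1698
N̂ = 21617956 / 1698 ≈ 12731.4 → 12731

N ≈ 12,731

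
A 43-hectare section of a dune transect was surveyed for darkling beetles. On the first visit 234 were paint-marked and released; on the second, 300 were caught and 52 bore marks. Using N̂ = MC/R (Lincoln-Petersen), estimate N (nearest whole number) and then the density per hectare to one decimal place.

density ≈ 31.4 darkling beetles per hectare

N̂ = 234·300/52 = 70200/52 = 1350
Density = N̂ / area = 1350 / 43 ≈ 31.40 → 31.4 per hectare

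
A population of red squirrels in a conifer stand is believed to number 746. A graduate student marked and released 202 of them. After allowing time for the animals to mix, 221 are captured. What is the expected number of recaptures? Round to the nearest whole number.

expected recaptures ≈ 60

Expected recaptures E[R] = M·C / N.
E[R] = 202 × 221 / 746 = 44642 / 746 ≈ 59.8 → 60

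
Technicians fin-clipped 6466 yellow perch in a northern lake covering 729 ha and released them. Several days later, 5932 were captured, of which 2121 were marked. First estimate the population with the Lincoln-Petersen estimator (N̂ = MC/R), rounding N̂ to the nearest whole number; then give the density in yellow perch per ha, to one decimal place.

density ≈ 24.8 yellow perch per ha

N̂ = 6466·5932/2121 = 38356312/2121 ≈ 18084.1 → 18084
Density = N̂ / area = 18084 / 729 ≈ 24.81 → 24.8 per ha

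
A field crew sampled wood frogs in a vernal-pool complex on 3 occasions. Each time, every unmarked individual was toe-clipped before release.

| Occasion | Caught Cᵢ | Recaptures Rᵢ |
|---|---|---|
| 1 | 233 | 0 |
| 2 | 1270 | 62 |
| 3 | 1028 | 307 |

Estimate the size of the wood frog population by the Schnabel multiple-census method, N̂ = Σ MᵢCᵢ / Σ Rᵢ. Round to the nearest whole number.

N ≈ 4816

Marked at large before each occasion: Mᵢ = Σⱼ<ᵢ (Cⱼ − Rⱼ) → M1=0, M2=233, M3=1441
Σ MᵢCᵢ = 0·233 + 233·1270 + 1441·1028 = 0 + 295910 + 1481348 = 1777258
Σ Rᵢ = 0 + 62 + 307 = 369
N̂ = 1777258 / 369 ≈ 4816.4 → 4816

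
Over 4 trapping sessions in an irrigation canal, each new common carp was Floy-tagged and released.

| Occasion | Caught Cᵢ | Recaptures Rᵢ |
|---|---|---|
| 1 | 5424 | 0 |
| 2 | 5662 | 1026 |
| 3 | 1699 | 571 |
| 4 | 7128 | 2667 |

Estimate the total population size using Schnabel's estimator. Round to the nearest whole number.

Marked at large before each occasion: Mᵢ = Σⱼ<ᵢ (Cⱼ − Rⱼ) → M1=0, M2=5424, M3=10060, M4=11188
Σ MᵢCᵢ = 0·5424 + 5424·5662 + 10060·1699 + 11188·7128 = 0 + 30710688 + 17091940 + 79748064 = 127550692
Σ Rᵢ = 0 + 1026 + 571 + 2667 = 4264
N̂ = 127550692 / 4264 ≈ 29913.4 → 29913

N ≈ 29,913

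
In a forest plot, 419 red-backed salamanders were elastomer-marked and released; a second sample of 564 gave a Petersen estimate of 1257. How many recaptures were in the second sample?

From N = M·C/R: R = M·C / N = 419·564 / 1257 = 236316 / 1257 = 188.

R = 188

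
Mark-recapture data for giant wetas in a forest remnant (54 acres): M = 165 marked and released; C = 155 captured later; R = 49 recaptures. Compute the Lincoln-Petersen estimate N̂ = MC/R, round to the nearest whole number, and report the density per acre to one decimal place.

density ≈ 9.7 giant wetas per acre

N̂ = 165·155/49 = 25575/49 ≈ 521.9 → 522
Density = N̂ / area = 522 / 54 ≈ 9.67 → 9.7 per acre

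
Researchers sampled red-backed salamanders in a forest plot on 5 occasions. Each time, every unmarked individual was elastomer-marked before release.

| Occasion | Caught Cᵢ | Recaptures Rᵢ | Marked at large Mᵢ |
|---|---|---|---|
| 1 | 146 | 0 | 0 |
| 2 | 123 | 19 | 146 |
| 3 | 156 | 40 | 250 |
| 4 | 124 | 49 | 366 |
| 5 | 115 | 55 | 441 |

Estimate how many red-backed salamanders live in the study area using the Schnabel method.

Σ MᵢCᵢ = 0·146 + 146·123 + 250·156 + 366·124 + 441·115 = 0 + 17958 + 39000 + 45384 + 50715 = 153057
Σ Rᵢ = 0 + 19 + 40 + 49 + 55 = 163
N̂ = 153057 / 163 = 939

N = 939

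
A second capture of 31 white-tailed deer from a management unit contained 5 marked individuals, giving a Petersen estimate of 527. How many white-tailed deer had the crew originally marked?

M = 85

From N = M·C/R: M = N·R / C = 527·5 / 31 = 2635 / 31 = 85.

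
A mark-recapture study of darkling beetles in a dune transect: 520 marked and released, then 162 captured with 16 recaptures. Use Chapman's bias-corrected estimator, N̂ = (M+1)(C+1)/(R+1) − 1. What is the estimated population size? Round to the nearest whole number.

N ≈ 4994

N̂ = (520+1)(162+1)/(16+1) − 1 = 521·163/17 − 1
= 84923/17 − 1 ≈ 4995.47 − 1 ≈ 4994.47 → 4994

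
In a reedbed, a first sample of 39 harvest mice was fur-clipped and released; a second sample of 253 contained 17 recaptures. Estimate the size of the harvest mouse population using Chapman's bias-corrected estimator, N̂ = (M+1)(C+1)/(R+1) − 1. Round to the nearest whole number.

N ≈ 563

N̂ = (39+1)(253+1)/(17+1) − 1 = 40·254/18 − 1
= 10160/18 − 1 ≈ 564.4 − 1 ≈ 563.4 → 563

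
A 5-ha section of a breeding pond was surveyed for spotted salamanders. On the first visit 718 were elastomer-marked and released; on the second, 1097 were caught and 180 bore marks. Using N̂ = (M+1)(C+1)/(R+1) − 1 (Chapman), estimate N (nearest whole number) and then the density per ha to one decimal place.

density ≈ 872.2 spotted salamanders per ha

N̂ = 719·1098/181 − 1 = 789462/181 − 1 ≈ 4360.7 → 4361
Density = N̂ / area = 4361 / 5 ≈ 872.20 → 872.2 per ha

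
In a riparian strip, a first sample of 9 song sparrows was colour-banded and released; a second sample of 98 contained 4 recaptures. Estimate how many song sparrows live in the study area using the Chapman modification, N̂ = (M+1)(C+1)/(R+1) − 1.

N = 197

N̂ = (9+1)(98+1)/(4+1) − 1 = 10·99/5 − 1
= 990/5 − 1 = 198 − 1 = 197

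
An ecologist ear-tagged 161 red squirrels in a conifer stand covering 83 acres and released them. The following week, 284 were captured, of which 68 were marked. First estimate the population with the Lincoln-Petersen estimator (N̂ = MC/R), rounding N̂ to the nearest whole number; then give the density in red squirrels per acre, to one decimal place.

density ≈ 8.1 red squirrels per acre

N̂ = 161·284/68 = 45724/68 ≈ 672.4 → 672
Density = N̂ / area = 672 / 83 ≈ 8.10 → 8.1 per acre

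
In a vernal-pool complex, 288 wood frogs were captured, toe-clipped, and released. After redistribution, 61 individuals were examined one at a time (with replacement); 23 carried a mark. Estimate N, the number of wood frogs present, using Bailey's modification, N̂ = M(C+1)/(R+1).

N̂ = 288·(61+1)/(23+1) = 288·62/24 = 17856/24 = 744

N = 744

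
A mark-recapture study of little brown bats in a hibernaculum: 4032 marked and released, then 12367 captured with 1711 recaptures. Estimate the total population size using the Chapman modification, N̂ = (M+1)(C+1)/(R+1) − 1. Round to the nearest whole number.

N ≈ 29,135

N̂ = (4032+1)(12367+1)/(1711+1) − 1 = 4033·12368/1712 − 1
= 49880144/1712 − 1 ≈ 29135.6 − 1 ≈ 29134.6 → 29135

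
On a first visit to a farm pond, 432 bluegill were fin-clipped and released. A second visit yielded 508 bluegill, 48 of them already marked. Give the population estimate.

N = 4572

If marked individuals mix randomly, R/C ≈ M/N, giving N ≈ M·C/R.
N = (432 × 508) / 48 = 219456 / 48 = 4572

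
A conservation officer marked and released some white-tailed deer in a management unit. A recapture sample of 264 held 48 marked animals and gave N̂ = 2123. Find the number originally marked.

From N = M·C/R: M = N·R / C = 2123·48 / 264 = 101904 / 264 = 386.

M = 386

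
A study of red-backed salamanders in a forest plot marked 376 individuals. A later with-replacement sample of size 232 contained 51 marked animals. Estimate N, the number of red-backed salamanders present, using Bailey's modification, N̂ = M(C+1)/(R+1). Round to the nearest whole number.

N̂ = 376·(232+1)/(51+1) = 376·233/52 = 87608/52 ≈ 1684.8 → 1685

N ≈ 1685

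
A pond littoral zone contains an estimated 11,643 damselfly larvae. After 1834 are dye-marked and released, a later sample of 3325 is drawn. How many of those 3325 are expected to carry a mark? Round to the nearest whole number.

Expected recaptures E[R] = M·C / N.
E[R] = 1834 × 3325 / 11643 = 6098050 / 11643 ≈ 523.8 → 524

expected recaptures ≈ 524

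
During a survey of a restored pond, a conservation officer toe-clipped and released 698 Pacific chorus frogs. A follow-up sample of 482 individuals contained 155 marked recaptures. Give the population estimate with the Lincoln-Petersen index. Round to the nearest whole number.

N ≈ 2171

The marked fraction in the recapture sample should equal the marked fraction in the population: 155/482 = 698/N.
N = (698 × 482) / 155 = 336436 / 155 ≈ 2170.6 → 2171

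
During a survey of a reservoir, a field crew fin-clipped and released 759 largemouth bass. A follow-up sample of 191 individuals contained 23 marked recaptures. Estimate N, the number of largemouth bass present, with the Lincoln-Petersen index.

N = (759 × 191) / 23 = 144969 / 23 = 6303

N = 6303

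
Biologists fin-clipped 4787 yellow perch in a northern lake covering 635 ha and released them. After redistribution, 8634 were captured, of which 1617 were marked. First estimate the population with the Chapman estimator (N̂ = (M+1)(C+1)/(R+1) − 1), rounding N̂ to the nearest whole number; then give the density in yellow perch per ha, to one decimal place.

density ≈ 40.2 yellow perch per ha

N̂ = 4788·8635/1618 − 1 = 41344380/1618 − 1 ≈ 25551.8 → 25552
Density = N̂ / area = 25552 / 635 ≈ 40.24 → 40.2 per ha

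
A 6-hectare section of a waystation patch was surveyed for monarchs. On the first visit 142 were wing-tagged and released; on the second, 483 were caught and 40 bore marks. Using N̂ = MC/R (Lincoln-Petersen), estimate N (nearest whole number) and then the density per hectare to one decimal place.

N̂ = 142·483/40 = 68586/40 ≈ 1714.7 → 1715
Density = N̂ / area = 1715 / 6 ≈ 285.83 → 285.8 per hectare

density ≈ 285.8 monarchs per hectare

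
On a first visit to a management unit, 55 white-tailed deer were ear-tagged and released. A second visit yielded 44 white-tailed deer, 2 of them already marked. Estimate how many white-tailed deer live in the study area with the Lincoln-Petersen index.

Lincoln-Petersen assumes M/N = R/C, so N = M·C / R.
N = (55 × 44) / 2 = 2420 / 2 = 1210

N = 1210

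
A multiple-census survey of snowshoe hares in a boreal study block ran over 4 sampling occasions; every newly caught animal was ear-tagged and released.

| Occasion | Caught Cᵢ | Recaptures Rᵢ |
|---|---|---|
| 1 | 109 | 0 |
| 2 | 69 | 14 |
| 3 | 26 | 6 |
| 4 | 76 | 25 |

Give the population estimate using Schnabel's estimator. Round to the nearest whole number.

Marked at large before each occasion: Mᵢ = Σⱼ<ᵢ (Cⱼ − Rⱼ) → M1=0, M2=109, M3=164, M4=184
Σ MᵢCᵢ = 0·109 + 109·69 + 164·26 + 184·76 = 0 + 7521 + 4264 + 13984 = 25769
Σ Rᵢ = 0 + 14 + 6 + 25 = 45
N̂ = 25769 / 45 ≈ 572.6 → 573

N ≈ 573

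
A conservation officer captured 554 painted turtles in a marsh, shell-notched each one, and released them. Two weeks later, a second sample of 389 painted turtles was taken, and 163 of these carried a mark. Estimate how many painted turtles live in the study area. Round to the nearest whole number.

N ≈ 1322

N = (554 × 389) / 163 = 215506 / 163 ≈ 1322.1 → 1322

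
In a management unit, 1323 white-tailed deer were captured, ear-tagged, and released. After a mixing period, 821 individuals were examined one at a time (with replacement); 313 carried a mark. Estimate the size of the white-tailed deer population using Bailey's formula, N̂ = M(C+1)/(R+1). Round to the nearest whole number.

N̂ = 1323·(821+1)/(313+1) = 1323·822/314 = 1087506/314 ≈ 3463.4 → 3463

N ≈ 3463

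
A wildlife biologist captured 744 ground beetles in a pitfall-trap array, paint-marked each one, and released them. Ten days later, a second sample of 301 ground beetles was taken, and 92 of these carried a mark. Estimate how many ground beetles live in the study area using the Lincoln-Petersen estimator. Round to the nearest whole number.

N ≈ 2434

N = (744 × 301) / 92 = 223944 / 92 ≈ 2434.2 → 2434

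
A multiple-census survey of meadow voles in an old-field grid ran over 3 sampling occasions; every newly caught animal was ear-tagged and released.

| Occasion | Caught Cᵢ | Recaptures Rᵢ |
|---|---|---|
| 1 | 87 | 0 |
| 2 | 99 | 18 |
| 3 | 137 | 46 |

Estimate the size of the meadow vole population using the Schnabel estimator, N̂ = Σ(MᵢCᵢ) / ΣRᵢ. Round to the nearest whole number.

Marked at large before each occasion: Mᵢ = Σⱼ<ᵢ (Cⱼ − Rⱼ) → M1=0, M2=87, M3=168
Σ MᵢCᵢ = 0·87 + 87·99 + 168·137 = 0 + 8613 + 23016 = 31629
Σ Rᵢ = 0 + 18 + 46 = 64
N̂ = 31629 / 64 ≈ 494.2 → 494

N ≈ 494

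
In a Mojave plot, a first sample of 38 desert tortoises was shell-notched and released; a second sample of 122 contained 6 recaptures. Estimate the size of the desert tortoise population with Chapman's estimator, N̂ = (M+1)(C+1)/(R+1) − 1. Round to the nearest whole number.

N ≈ 684

N̂ = (38+1)(122+1)/(6+1) − 1 = 39·123/7 − 1
= 4797/7 − 1 ≈ 685.3 − 1 ≈ 684.3 → 684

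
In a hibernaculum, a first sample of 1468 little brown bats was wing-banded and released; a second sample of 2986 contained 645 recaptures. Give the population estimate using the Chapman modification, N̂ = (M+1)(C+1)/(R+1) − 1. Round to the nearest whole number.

N ≈ 6791

N̂ = (1468+1)(2986+1)/(645+1) − 1 = 1469·2987/646 − 1
= 4387903/646 − 1 ≈ 6792.4 − 1 ≈ 6791.4 → 6791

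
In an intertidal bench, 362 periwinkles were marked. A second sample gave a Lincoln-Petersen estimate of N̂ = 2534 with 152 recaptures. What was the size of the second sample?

C = 1064

From N = M·C/R: C = N·R / M = 2534·152 / 362 = 385168 / 362 = 1064.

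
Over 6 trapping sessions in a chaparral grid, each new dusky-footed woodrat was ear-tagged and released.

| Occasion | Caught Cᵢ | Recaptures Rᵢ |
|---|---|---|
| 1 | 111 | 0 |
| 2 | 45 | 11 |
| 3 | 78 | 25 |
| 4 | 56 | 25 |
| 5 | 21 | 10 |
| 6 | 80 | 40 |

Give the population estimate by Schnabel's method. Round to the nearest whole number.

Marked at large before each occasion: Mᵢ = Σⱼ<ᵢ (Cⱼ − Rⱼ) → M1=0, M2=111, M3=145, M4=198, M5=229, M6=240
Σ MᵢCᵢ = 0·111 + 111·45 + 145·78 + 198·56 + 229·21 + 240·80 = 0 + 4995 + 11310 + 11088 + 4809 + 19200 = 51402
Σ Rᵢ = 0 + 11 + 25 + 25 + 10 + 40 = 111
N̂ = 51402 / 111 ≈ 463.1 → 463

N ≈ 463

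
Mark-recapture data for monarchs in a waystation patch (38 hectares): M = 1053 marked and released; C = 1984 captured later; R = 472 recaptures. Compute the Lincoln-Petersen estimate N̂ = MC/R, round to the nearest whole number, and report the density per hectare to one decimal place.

N̂ = 1053·1984/472 = 2089152/472 ≈ 4426.2 → 4426
Density = N̂ / area = 4426 / 38 ≈ 116.47 → 116.5 per hectare

density ≈ 116.5 monarchs per hectare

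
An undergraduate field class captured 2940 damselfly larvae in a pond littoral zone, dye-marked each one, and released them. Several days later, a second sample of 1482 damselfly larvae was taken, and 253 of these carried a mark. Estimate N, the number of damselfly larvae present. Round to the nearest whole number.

N ≈ 17,222

N = (2940 × 1482) / 253 = 4357080 / 253 ≈ 17221.7 → 17222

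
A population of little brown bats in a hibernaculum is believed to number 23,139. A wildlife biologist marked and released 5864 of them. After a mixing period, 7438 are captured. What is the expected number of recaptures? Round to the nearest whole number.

expected recaptures ≈ 1885

Expected recaptures E[R] = M·C / N.
E[R] = 5864 × 7438 / 23139 = 43616432 / 23139 ≈ 1885.0 → 1885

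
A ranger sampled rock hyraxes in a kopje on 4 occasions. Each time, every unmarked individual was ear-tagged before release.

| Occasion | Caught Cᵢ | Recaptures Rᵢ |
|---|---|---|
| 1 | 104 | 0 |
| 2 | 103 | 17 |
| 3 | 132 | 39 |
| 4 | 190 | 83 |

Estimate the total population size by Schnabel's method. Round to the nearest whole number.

Marked at large before each occasion: Mᵢ = Σⱼ<ᵢ (Cⱼ − Rⱼ) → M1=0, M2=104, M3=190, M4=283
Σ MᵢCᵢ = 0·104 + 104·103 + 190·132 + 283·190 = 0 + 10712 + 25080 + 53770 = 89562
Σ Rᵢ = 0 + 17 + 39 + 83 = 139
N̂ = 89562 / 139 ≈ 644.3 → 644

N ≈ 644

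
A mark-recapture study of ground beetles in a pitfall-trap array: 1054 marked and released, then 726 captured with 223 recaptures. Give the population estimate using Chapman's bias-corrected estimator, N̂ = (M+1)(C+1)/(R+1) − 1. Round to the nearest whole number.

N ≈ 3423

N̂ = (1054+1)(726+1)/(223+1) − 1 = 1055·727/224 − 1
= 766985/224 − 1 ≈ 3424.0 − 1 ≈ 3423.0 → 3423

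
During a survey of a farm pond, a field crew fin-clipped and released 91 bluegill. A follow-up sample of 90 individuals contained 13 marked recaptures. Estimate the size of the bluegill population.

N = (91 × 90) / 13 = 8190 / 13 = 630

N = 630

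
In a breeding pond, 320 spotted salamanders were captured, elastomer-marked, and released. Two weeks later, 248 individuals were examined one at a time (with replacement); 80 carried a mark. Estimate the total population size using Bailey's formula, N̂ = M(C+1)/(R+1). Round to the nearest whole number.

N̂ = 320·(248+1)/(80+1) = 320·249/81 = 79680/81 ≈ 983.7 → 984

N ≈ 984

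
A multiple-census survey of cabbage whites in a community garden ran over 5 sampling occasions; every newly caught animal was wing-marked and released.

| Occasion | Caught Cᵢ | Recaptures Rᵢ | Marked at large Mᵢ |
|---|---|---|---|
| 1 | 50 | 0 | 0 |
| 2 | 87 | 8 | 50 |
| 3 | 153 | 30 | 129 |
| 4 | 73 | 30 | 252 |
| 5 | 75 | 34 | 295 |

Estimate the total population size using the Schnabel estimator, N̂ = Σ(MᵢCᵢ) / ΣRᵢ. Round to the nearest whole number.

N ≈ 633

Σ MᵢCᵢ = 0·50 + 50·87 + 129·153 + 252·73 + 295·75 = 0 + 4350 + 19737 + 18396 + 22125 = 64608
Σ Rᵢ = 0 + 8 + 30 + 30 + 34 = 102
N̂ = 64608 / 102 ≈ 633.4 → 633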